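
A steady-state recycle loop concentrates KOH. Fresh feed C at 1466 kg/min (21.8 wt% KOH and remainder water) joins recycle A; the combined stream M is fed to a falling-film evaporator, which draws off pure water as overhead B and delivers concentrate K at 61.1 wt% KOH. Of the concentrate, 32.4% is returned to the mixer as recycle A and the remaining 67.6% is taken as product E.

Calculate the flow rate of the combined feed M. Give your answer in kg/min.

Overall KOH balance (none leaves overhead): KOH in fresh feed = KOH in product, i.e. 1466×0.218 = (1−0.324)·K·0.611.
K = 319.59/(0.611×0.676) = 773.75 kg/min.
Recycle A = 0.324×773.75 = 250.7 kg/min.
Combined feed M = 1466 + 250.7 = 1716.7 kg/min.

1717 kg/min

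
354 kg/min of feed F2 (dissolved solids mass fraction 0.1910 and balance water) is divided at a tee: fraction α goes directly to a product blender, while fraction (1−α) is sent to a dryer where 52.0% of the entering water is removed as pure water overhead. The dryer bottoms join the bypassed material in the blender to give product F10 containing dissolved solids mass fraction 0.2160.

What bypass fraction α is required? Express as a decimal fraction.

0.725

All 354×0.191 = 67.614 kg/min of dissolved solids reaches F10, so F10 = 67.614/0.216 = 313.03 kg/min and vapour = 40.972 kg/min.
The evaporator receives (1−α)·354 of feed at 0.809 water and removes 0.520 of that water:
0.520×0.809×(1−α)×354 = 40.972
(1−α) = 40.972/148.92 = 0.2751;  α = 0.7249.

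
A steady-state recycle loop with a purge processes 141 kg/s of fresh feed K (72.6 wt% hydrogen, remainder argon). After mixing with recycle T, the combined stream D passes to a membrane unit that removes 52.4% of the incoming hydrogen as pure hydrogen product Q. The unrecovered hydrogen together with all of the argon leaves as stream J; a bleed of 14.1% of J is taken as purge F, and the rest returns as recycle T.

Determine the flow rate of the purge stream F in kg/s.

50.26 kg/s

argon enters only via K and leaves only via the purge: 141×0.274 = 0.141×(argon in J), and the membrane unit passes all argon, so argon in D = argon in J = 274 kg/s.
hydrogen in D: m_A = 141×0.726 + (1−0.141)·(1−0.524)·m_A, so m_A = 102.37/0.5911 = 173.17 kg/s.
J = (1−0.524)×173.17 + 274 = 356.43 kg/s.
Purge F = 0.141×356.43 = 50.257 kg/s.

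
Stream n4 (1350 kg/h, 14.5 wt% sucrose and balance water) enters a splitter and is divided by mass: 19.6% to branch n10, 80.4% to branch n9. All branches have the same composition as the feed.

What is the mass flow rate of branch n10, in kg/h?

Branch n10 flow = 0.196×1350 = 264.6 kg/h.

264.6 kg/h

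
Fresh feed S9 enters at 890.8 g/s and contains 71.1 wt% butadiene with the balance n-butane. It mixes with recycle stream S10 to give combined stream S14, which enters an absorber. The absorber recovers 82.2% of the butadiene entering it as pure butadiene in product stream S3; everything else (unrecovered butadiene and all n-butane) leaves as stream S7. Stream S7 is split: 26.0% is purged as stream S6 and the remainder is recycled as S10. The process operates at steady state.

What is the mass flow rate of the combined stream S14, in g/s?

n-butane enters only via S9 and leaves only via the purge: 890.8×0.289 = 0.260×(n-butane in S7), and the absorber passes all n-butane, so n-butane in S14 = n-butane in S7 = 990.16 g/s.
butadiene in S14: m_A = 890.8×0.711 + (1−0.260)·(1−0.822)·m_A, so m_A = 633.36/0.8683 = 729.44 g/s.
S14 = 729.44 + 990.16 = 1719.6 g/s.

1720 g/s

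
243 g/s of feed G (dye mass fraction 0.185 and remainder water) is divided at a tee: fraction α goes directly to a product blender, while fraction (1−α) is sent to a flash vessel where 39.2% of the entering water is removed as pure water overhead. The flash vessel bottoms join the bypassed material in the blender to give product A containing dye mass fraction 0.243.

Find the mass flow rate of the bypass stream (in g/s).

61.45 g/s

All 243×0.185 = 44.955 g/s of dye reaches A, so A = 44.955/0.243 = 185 g/s and vapour = 58 g/s.
The evaporator receives (1−α)·243 of feed at 0.815 water and removes 0.392 of that water:
0.392×0.815×(1−α)×243 = 58
(1−α) = 58/77.634 = 0.7471;  α = 0.2529.
Bypass flow = 0.2529×243 = 61.455 g/s.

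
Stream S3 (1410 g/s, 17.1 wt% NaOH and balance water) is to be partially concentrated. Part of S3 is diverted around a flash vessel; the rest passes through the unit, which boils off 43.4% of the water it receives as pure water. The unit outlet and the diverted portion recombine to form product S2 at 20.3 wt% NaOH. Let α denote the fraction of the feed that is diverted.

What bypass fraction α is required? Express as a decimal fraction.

All 1410×0.171 = 241.11 g/s of NaOH reaches S2, so S2 = 241.11/0.203 = 1187.7 g/s and vapour = 222.27 g/s.
The evaporator receives (1−α)·1410 of feed at 0.829 water and removes 0.434 of that water:
0.434×0.829×(1−α)×1410 = 222.27
(1−α) = 222.27/507.3 = 0.4381;  α = 0.5619.

0.562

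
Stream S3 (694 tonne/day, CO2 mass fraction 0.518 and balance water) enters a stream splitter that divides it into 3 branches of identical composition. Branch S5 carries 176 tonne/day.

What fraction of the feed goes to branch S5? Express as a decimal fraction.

0.254

Fraction to S5 = 176/694 = 0.2536.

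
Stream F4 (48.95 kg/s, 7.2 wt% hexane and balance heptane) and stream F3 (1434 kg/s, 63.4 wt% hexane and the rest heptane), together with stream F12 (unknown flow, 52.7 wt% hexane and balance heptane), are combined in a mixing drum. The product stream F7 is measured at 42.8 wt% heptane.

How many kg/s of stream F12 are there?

1432 kg/s

Let F12 be the unknown flow. Total out = 1483 + F12.
heptane balance: 570.27 + 0.473·F12 = 0.428·(1483 + F12)
(0.473 − 0.428)·F12 = 0.428×1483 − 570.27 = 64.433
F12 = 64.433 / 0.045 = 1431.8 kg/s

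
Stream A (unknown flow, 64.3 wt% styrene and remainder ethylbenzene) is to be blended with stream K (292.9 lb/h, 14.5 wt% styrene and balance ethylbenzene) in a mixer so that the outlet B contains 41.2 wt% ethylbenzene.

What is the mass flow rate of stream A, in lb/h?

2359 lb/h

Let A be the unknown flow. Total out = 292.9 + A.
ethylbenzene balance: 250.43 + 0.357·A = 0.412·(292.9 + A)
(0.357 − 0.412)·A = 0.412×292.9 − 250.43 = -129.75
A = -129.75 / -0.055 = 2359.2 lb/h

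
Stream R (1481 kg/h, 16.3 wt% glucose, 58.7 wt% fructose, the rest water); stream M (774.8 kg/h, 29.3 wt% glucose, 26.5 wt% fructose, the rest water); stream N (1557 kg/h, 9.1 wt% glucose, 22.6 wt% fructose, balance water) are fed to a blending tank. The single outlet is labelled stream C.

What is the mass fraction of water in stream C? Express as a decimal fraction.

0.4658

Total flow out = 1481 + 774.8 + 1557 = 3812.8 kg/h.
water in = 1481×0.250 + 774.8×0.442 + 1557×0.683 = 1776.1 kg/h.
water mass fraction in C = 1776.1/3812.8 = 0.4658.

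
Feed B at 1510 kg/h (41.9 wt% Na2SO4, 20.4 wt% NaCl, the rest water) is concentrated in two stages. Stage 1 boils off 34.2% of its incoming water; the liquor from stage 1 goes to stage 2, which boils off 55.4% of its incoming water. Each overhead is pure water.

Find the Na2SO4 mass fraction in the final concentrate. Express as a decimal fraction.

water in feed = 1510×0.377 = 569.27 kg/h.
After stage 1: water left = (1−0.342)×569.27 = 374.58; stream total = 1315.3 kg/h.
After stage 2: water left = (1−0.554)×374.58 = 167.06; final concentrate = 1107.8 kg/h.
Na2SO4 fraction = 632.69/1107.8 = 0.571.

0.571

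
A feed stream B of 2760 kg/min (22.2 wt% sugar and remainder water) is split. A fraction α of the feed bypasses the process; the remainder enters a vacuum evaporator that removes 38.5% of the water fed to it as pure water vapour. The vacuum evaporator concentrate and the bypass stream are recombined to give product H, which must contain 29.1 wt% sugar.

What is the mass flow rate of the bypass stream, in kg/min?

575.1 kg/min

All 2760×0.222 = 612.72 kg/min of sugar reaches H, so H = 612.72/0.291 = 2105.6 kg/min and vapour = 654.43 kg/min.
The evaporator receives (1−α)·2760 of feed at 0.778 water and removes 0.385 of that water:
0.385×0.778×(1−α)×2760 = 654.43
(1−α) = 654.43/826.7 = 0.7916;  α = 0.2084.
Bypass flow = 0.2084×2760 = 575.13 kg/min.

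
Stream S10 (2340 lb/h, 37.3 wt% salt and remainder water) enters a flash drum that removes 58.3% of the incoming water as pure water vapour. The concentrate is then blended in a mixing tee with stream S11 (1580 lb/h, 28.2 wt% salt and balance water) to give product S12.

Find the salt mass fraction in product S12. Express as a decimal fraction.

0.4302

Vapour removed = 0.583×0.627×2340 = 855.37 lb/h; concentrate = 1484.6 lb/h.
salt reaching the mixer = 872.82 (from concentrate) + 1580×0.282 = 1318.4 lb/h.
Product flow = 1484.6 + 1580 = 3064.6 lb/h; salt fraction = 0.4302.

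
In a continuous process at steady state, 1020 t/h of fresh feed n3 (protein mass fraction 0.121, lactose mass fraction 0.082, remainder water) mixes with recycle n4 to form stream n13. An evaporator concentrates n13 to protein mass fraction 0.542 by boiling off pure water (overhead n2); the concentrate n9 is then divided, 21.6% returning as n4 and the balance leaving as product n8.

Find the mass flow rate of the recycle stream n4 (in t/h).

Overall protein balance (none leaves overhead): protein in fresh feed = protein in product, i.e. 1020×0.121 = (1−0.216)·n9·0.542.
n9 = 123.42/(0.542×0.784) = 290.45 t/h.
Recycle n4 = 0.216×290.45 = 62.737 t/h.

62.74 t/h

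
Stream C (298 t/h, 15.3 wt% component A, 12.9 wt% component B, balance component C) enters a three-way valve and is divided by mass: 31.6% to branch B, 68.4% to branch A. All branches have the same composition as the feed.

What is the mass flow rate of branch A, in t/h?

Branch A flow = 0.684×298 = 203.83 t/h.

203.8 t/h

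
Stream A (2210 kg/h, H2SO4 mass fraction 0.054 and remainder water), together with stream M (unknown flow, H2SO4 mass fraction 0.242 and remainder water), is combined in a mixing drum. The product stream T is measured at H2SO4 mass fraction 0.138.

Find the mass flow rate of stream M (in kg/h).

1785 kg/h

Let M be the unknown flow. Total out = 2210 + M.
H2SO4 balance: 119.34 + 0.242·M = 0.138·(2210 + M)
(0.242 − 0.138)·M = 0.138×2210 − 119.34 = 185.64
M = 185.64 / 0.104 = 1785 kg/h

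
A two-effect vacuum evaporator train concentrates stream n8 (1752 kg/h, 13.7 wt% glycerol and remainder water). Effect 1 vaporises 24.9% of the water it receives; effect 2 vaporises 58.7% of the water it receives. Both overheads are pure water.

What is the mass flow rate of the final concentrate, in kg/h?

water in feed = 1752×0.863 = 1512 kg/h.
After stage 1: water left = (1−0.249)×1512 = 1135.5; stream total = 1375.5 kg/h.
After stage 2: water left = (1−0.587)×1135.5 = 468.96; final concentrate = 708.98 kg/h.

709 kg/h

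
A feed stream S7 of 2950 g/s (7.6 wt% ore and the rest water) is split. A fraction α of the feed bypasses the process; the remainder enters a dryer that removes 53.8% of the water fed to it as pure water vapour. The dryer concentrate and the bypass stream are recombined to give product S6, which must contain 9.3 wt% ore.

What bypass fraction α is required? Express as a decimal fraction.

0.632

All 2950×0.076 = 224.2 g/s of ore reaches S6, so S6 = 224.2/0.093 = 2410.8 g/s and vapour = 539.25 g/s.
The evaporator receives (1−α)·2950 of feed at 0.924 water and removes 0.538 of that water:
0.538×0.924×(1−α)×2950 = 539.25
(1−α) = 539.25/1466.5 = 0.3677;  α = 0.6323.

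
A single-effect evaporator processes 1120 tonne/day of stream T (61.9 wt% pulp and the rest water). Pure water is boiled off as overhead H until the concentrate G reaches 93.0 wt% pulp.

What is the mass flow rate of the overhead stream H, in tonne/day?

374.5 tonne/day

pulp is conserved: 1120×0.619 = 693.28 tonne/day all reports to the concentrate.
Concentrate = 693.28/(target fraction) = 745.46 tonne/day.
Overhead = 1120 − 745.46 = 374.54 tonne/day.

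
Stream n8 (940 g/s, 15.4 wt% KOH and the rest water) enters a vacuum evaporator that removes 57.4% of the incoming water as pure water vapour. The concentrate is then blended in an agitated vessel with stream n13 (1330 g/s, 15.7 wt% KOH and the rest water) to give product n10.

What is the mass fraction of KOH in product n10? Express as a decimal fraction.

Vapour removed = 0.574×0.846×940 = 456.47 g/s; concentrate = 483.53 g/s.
KOH reaching the mixer = 144.76 (from concentrate) + 1330×0.157 = 353.57 g/s.
Product flow = 483.53 + 1330 = 1813.5 g/s; KOH fraction = 0.195.

0.195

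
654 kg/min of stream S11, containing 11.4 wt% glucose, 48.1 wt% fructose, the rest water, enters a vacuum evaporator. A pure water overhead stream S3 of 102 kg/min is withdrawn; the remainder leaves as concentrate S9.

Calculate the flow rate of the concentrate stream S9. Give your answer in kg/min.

Concentrate = 654 − 102 = 552 kg/min.

552 kg/min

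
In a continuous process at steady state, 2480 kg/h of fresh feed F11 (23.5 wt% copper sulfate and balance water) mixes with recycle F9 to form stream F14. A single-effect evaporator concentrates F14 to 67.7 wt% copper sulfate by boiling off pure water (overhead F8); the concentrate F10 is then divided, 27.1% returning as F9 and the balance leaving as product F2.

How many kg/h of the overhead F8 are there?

1619 kg/h

Overall copper sulfate balance (none leaves overhead): copper sulfate in fresh feed = copper sulfate in product, i.e. 2480×0.235 = (1−0.271)·F10·0.677.
F10 = 582.8/(0.677×0.729) = 1180.9 kg/h.
Recycle F9 = 0.271×1180.9 = 320.02 kg/h.
Combined feed F14 = 2480 + 320.02 = 2800 kg/h.
Overhead F8 = F14 − F10 = 2800 − 1180.9 = 1619.1 kg/h.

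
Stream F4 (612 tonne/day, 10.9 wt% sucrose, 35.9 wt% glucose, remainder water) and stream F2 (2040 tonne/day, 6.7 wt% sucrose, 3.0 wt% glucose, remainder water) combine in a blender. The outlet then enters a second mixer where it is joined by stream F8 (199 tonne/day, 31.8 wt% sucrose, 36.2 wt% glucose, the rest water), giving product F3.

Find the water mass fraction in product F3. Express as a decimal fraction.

Overall, product flow = 2851 tonne/day.
water in = 612×0.532 + 2040×0.903 + 199×0.320 = 2231.4 tonne/day.
water fraction in F3 = 0.7827.

0.7827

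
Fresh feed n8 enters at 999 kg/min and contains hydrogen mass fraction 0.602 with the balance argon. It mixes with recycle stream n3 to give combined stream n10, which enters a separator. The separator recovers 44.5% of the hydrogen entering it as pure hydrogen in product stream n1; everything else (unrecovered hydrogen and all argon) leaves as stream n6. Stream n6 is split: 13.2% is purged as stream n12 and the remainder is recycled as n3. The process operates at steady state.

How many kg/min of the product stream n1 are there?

516.4 kg/min

hydrogen in n10: m_A = 999×0.602 + (1−0.132)·(1−0.445)·m_A, so m_A = 601.4/0.5183 = 1160.4 kg/min.
Product n1 = 0.445×1160.4 = 516.39 kg/min.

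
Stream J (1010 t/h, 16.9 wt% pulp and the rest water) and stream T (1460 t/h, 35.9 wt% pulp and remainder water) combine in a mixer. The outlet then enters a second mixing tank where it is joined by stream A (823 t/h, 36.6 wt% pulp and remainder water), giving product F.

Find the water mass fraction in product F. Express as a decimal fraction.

0.698

Overall, product flow = 3293 t/h.
water in = 1010×0.831 + 1460×0.641 + 823×0.634 = 2297 t/h.
water fraction in F = 0.698.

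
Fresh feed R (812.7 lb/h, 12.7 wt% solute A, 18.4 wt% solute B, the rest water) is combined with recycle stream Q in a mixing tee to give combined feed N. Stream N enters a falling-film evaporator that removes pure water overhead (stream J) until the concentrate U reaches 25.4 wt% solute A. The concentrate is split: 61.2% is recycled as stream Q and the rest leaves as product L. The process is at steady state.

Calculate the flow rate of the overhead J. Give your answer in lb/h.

Overall solute A balance (none leaves overhead): solute A in fresh feed = solute A in product, i.e. 812.7×0.127 = (1−0.612)·U·0.254.
U = 103.21/(0.254×0.388) = 1047.3 lb/h.
Recycle Q = 0.612×1047.3 = 640.94 lb/h.
Combined feed N = 812.7 + 640.94 = 1453.6 lb/h.
Overhead J = N − U = 1453.6 − 1047.3 = 406.35 lb/h.

406.3 lb/h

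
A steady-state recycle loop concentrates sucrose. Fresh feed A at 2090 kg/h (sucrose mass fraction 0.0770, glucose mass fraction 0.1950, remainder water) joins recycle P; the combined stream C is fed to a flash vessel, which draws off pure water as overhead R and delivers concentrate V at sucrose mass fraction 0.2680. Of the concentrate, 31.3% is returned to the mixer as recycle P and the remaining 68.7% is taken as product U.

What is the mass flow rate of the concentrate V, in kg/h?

Overall sucrose balance (none leaves overhead): sucrose in fresh feed = sucrose in product, i.e. 2090×0.077 = (1−0.313)·V·0.268.
V = 160.93/(0.268×0.687) = 874.07 kg/h.

874.1 kg/h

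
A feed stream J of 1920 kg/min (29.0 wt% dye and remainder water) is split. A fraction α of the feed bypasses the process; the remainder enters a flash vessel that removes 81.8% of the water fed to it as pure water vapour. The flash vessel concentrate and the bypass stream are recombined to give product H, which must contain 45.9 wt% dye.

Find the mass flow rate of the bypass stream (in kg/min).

702.8 kg/min

All 1920×0.290 = 556.8 kg/min of dye reaches H, so H = 556.8/0.459 = 1213.1 kg/min and vapour = 706.93 kg/min.
The evaporator receives (1−α)·1920 of feed at 0.710 water and removes 0.818 of that water:
0.818×0.710×(1−α)×1920 = 706.93
(1−α) = 706.93/1115.1 = 0.6340;  α = 0.3660.
Bypass flow = 0.3660×1920 = 702.8 kg/min.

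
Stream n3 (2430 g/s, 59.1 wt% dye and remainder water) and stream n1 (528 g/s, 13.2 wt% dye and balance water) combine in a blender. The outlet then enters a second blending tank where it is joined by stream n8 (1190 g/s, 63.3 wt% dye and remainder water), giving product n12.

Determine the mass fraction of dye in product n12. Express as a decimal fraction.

Overall, product flow = 4148 g/s.
dye in = 2430×0.591 + 528×0.132 + 1190×0.633 = 2259.1 g/s.
dye fraction in n12 = 0.545.

0.545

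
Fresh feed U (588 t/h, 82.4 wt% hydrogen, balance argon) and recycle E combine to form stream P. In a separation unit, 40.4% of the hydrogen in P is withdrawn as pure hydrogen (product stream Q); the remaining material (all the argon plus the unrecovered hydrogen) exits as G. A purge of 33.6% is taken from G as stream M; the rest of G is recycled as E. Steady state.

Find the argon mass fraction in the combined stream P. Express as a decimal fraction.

0.278

argon enters only via U and leaves only via the purge: 588×0.176 = 0.336×(argon in G), and the separation unit passes all argon, so argon in P = argon in G = 308 t/h.
hydrogen in P: m_A = 588×0.824 + (1−0.336)·(1−0.404)·m_A, so m_A = 484.51/0.6043 = 801.83 t/h.
P = 801.83 + 308 = 1109.8 t/h.
argon fraction in P = 308/1109.8 = 0.278.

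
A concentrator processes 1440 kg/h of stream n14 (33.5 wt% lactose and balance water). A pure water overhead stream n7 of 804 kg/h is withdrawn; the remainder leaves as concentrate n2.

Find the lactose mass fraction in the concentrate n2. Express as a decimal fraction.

lactose is not removed: 1440×0.335 = 482.4 kg/h of lactose enters n2.
Concentrate = 1440 − 804 = 636 kg/h.
Mass fraction = 482.4/636 = 0.758.

0.758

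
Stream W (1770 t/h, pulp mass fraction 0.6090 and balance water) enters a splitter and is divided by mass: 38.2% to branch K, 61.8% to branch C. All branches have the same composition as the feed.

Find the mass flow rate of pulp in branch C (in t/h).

666.2 t/h

Branch C total = 0.618×1770 = 1093.9 t/h.
pulp in C = 0.609×1093.9 = 666.16 t/h.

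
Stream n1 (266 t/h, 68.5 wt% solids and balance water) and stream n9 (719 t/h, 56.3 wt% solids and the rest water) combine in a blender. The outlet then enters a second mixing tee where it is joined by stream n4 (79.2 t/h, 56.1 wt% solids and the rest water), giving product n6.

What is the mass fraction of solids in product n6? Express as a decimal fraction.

0.593

Overall, product flow = 1064.2 t/h.
solids in = 266×0.685 + 719×0.563 + 79.2×0.561 = 631.44 t/h.
solids fraction in n6 = 0.593.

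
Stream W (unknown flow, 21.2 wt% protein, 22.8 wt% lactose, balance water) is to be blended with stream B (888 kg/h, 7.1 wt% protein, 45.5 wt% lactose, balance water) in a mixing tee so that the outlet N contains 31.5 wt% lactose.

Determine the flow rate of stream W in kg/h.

1429 kg/h

Let W be the unknown flow. Total out = 888 + W.
lactose balance: 404.04 + 0.228·W = 0.315·(888 + W)
(0.228 − 0.315)·W = 0.315×888 − 404.04 = -124.32
W = -124.32 / -0.087 = 1429 kg/h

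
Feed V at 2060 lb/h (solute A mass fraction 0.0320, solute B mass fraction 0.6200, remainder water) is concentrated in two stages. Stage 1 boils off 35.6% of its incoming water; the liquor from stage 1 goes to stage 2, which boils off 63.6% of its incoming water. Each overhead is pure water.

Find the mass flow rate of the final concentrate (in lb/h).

1511 lb/h

water in feed = 2060×0.348 = 716.88 lb/h.
After stage 1: water left = (1−0.356)×716.88 = 461.67; stream total = 1804.8 lb/h.
After stage 2: water left = (1−0.636)×461.67 = 168.05; final concentrate = 1511.2 lb/h.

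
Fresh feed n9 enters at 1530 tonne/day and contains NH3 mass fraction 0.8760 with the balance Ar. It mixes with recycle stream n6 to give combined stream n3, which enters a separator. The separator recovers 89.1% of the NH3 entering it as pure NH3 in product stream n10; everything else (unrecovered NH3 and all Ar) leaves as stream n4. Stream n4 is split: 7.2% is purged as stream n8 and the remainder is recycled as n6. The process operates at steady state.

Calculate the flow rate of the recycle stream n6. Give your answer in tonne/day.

2596 tonne/day

Ar enters only via n9 and leaves only via the purge: 1530×0.124 = 0.072×(Ar in n4), and the separator passes all Ar, so Ar in n3 = Ar in n4 = 2635 tonne/day.
NH3 in n3: m_A = 1530×0.876 + (1−0.072)·(1−0.891)·m_A, so m_A = 1340.3/0.8988 = 1491.1 tonne/day.
n4 = (1−0.891)×1491.1 + 2635 = 2797.5 tonne/day.
Recycle n6 = (1−0.072)×2797.5 = 2596.1 tonne/day.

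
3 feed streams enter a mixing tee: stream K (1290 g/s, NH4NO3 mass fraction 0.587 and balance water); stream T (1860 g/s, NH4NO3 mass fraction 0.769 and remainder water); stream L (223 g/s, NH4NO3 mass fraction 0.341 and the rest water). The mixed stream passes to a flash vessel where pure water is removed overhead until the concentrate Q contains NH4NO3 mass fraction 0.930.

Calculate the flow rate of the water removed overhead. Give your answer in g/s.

939 g/s

NH4NO3 entering = 1290×0.587 + 1860×0.769 + 223×0.341 = 2263.6 g/s.
All NH4NO3 reports to Q, so Q = 2263.6/0.930 = 2434 g/s.
Total feed = 3373 g/s; overhead = 3373 − 2434 = 939.01 g/s.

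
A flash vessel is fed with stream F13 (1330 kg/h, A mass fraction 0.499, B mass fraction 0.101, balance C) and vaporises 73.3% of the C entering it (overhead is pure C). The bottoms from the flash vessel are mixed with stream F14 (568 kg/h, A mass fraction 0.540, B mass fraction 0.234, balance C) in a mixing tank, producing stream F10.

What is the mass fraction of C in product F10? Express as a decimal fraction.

Vapour removed = 0.733×0.400×1330 = 389.96 kg/h; concentrate = 940.04 kg/h.
C reaching the mixer = 142.04 (from concentrate) + 568×0.226 = 270.41 kg/h.
Product flow = 940.04 + 568 = 1508 kg/h; C fraction = 0.179.

0.179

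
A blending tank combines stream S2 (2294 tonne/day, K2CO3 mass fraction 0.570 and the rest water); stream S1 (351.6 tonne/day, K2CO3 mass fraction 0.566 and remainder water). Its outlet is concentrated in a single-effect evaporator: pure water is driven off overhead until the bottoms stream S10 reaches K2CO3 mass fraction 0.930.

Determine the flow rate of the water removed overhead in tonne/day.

K2CO3 entering = 2294×0.570 + 351.6×0.566 = 1506.6 tonne/day.
All K2CO3 reports to S10, so S10 = 1506.6/0.930 = 1620 tonne/day.
Total feed = 2645.6 tonne/day; overhead = 2645.6 − 1620 = 1025.6 tonne/day.

1026 tonne/day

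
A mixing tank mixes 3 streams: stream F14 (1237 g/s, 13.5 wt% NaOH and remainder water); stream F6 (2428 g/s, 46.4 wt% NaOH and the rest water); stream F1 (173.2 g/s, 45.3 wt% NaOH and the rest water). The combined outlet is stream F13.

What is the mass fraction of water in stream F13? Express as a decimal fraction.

0.6425

Total flow out = 1237 + 2428 + 173.2 = 3838.2 g/s.
water in = 1237×0.865 + 2428×0.536 + 173.2×0.547 = 2466.2 g/s.
water mass fraction in F13 = 2466.2/3838.2 = 0.6425.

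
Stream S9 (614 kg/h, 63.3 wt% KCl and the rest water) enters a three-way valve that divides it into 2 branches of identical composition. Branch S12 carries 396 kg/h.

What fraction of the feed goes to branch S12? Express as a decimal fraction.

0.645

Fraction to S12 = 396/614 = 0.6450.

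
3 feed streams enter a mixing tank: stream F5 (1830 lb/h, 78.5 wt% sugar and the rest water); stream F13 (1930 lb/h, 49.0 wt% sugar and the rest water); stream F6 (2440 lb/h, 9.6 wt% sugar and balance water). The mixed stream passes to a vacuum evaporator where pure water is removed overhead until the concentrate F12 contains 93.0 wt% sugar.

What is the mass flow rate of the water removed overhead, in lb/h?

3387 lb/h

sugar entering = 1830×0.785 + 1930×0.490 + 2440×0.096 = 2616.5 lb/h.
All sugar reports to F12, so F12 = 2616.5/0.930 = 2813.4 lb/h.
Total feed = 6200 lb/h; overhead = 6200 − 2813.4 = 3386.6 lb/h.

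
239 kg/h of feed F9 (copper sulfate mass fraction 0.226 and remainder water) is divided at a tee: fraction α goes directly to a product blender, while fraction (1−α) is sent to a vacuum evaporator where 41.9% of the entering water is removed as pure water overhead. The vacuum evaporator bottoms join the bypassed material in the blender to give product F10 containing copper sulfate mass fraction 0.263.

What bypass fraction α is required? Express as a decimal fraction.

0.566

All 239×0.226 = 54.014 kg/h of copper sulfate reaches F10, so F10 = 54.014/0.263 = 205.38 kg/h and vapour = 33.624 kg/h.
The evaporator receives (1−α)·239 of feed at 0.774 water and removes 0.419 of that water:
0.419×0.774×(1−α)×239 = 33.624
(1−α) = 33.624/77.509 = 0.4338;  α = 0.5662.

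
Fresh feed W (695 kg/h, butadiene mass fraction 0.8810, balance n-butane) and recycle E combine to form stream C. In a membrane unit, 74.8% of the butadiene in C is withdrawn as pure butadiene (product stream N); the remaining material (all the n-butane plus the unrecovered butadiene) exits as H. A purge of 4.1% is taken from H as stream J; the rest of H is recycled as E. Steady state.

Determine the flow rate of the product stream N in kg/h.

604 kg/h

butadiene in C: m_A = 695×0.881 + (1−0.041)·(1−0.748)·m_A, so m_A = 612.29/0.7583 = 807.42 kg/h.
Product N = 0.748×807.42 = 603.95 kg/h.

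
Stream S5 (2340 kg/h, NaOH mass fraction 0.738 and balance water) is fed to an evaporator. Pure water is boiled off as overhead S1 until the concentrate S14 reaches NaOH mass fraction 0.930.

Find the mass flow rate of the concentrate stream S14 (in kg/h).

1857 kg/h

NaOH is conserved: 2340×0.738 = 1726.9 kg/h all reports to the concentrate.
Concentrate = 1726.9/(target fraction) = 1856.9 kg/h.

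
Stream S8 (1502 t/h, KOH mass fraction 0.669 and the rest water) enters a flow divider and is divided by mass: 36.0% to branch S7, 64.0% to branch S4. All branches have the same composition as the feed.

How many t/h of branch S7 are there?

Branch S7 flow = 0.360×1502 = 540.72 t/h.

540.7 t/h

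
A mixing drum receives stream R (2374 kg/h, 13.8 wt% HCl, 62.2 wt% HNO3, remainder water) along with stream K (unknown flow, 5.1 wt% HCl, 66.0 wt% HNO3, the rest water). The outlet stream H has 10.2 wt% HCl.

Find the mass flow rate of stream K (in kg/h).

1676 kg/h

Let K be the unknown flow. Total out = 2374 + K.
HCl balance: 327.61 + 0.051·K = 0.102·(2374 + K)
(0.051 − 0.102)·K = 0.102×2374 − 327.61 = -85.464
K = -85.464 / -0.051 = 1675.8 kg/h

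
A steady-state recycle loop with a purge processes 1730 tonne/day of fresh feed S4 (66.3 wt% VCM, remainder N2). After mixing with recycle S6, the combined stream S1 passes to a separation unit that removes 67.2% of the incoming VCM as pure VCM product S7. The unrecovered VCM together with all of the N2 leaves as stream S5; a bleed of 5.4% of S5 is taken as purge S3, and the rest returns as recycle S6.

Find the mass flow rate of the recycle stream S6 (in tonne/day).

N2 enters only via S4 and leaves only via the purge: 1730×0.337 = 0.054×(N2 in S5), and the separation unit passes all N2, so N2 in S1 = N2 in S5 = 10796 tonne/day.
VCM in S1: m_A = 1730×0.663 + (1−0.054)·(1−0.672)·m_A, so m_A = 1147/0.6897 = 1663 tonne/day.
S5 = (1−0.672)×1663 + 10796 = 11342 tonne/day.
Recycle S6 = (1−0.054)×11342 = 10729 tonne/day.

10730 tonne/day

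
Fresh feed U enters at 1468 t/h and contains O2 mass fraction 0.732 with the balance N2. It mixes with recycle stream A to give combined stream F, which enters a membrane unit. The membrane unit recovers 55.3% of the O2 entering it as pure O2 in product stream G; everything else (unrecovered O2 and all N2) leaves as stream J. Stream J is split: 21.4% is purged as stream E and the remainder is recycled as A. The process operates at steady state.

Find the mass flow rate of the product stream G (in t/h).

916.1 t/h

O2 in F: m_A = 1468×0.732 + (1−0.214)·(1−0.553)·m_A, so m_A = 1074.6/0.6487 = 1656.6 t/h.
Product G = 0.553×1656.6 = 916.11 t/h.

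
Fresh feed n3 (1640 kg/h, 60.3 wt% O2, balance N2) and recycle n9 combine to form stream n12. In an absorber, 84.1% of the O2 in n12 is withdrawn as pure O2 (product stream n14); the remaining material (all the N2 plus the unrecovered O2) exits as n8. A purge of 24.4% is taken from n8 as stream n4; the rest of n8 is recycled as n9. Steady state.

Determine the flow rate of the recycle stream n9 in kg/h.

2152 kg/h

N2 enters only via n3 and leaves only via the purge: 1640×0.397 = 0.244×(N2 in n8), and the absorber passes all N2, so N2 in n12 = N2 in n8 = 2668.4 kg/h.
O2 in n12: m_A = 1640×0.603 + (1−0.244)·(1−0.841)·m_A, so m_A = 988.92/0.8798 = 1124 kg/h.
n8 = (1−0.841)×1124 + 2668.4 = 2847.1 kg/h.
Recycle n9 = (1−0.244)×2847.1 = 2152.4 kg/h.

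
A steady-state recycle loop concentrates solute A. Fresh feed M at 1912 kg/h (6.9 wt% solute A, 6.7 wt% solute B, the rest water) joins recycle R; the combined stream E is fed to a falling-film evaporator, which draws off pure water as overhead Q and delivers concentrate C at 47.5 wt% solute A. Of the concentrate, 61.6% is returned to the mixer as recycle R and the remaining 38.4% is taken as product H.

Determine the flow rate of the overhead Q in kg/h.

1634 kg/h

Overall solute A balance (none leaves overhead): solute A in fresh feed = solute A in product, i.e. 1912×0.069 = (1−0.616)·C·0.475.
C = 131.93/(0.475×0.384) = 723.29 kg/h.
Recycle R = 0.616×723.29 = 445.55 kg/h.
Combined feed E = 1912 + 445.55 = 2357.5 kg/h.
Overhead Q = E − C = 2357.5 − 723.29 = 1634.3 kg/h.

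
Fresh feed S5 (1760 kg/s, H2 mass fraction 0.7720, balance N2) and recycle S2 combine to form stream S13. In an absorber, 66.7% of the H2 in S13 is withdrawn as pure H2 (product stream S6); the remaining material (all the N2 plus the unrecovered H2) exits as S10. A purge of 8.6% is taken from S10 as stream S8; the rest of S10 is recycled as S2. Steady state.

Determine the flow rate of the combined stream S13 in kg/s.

N2 enters only via S5 and leaves only via the purge: 1760×0.228 = 0.086×(N2 in S10), and the absorber passes all N2, so N2 in S13 = N2 in S10 = 4666 kg/s.
H2 in S13: m_A = 1760×0.772 + (1−0.086)·(1−0.667)·m_A, so m_A = 1358.7/0.6956 = 1953.2 kg/s.
S13 = 1953.2 + 4666 = 6619.2 kg/s.

6619 kg/s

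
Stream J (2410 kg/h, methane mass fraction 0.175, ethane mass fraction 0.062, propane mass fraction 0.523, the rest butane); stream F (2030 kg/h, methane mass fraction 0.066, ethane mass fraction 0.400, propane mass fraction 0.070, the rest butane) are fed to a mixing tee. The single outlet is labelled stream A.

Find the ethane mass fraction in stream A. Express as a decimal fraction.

Total flow out = 2410 + 2030 = 4440 kg/h.
ethane in = 2410×0.062 + 2030×0.400 = 961.42 kg/h.
ethane mass fraction in A = 961.42/4440 = 0.217.

0.217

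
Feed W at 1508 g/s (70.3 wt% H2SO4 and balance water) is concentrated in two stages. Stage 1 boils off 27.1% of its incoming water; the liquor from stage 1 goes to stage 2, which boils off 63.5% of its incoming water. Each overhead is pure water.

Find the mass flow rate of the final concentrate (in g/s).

1179 g/s

water in feed = 1508×0.297 = 447.88 g/s.
After stage 1: water left = (1−0.271)×447.88 = 326.5; stream total = 1386.6 g/s.
After stage 2: water left = (1−0.635)×326.5 = 119.17; final concentrate = 1179.3 g/s.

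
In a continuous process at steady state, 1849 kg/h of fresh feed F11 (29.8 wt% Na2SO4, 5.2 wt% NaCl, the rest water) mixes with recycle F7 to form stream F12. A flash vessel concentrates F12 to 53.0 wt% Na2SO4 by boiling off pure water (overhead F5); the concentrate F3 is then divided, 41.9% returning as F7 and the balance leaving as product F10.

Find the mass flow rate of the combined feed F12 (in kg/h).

Overall Na2SO4 balance (none leaves overhead): Na2SO4 in fresh feed = Na2SO4 in product, i.e. 1849×0.298 = (1−0.419)·F3·0.530.
F3 = 551/(0.530×0.581) = 1789.4 kg/h.
Recycle F7 = 0.419×1789.4 = 749.75 kg/h.
Combined feed F12 = 1849 + 749.75 = 2598.7 kg/h.

2599 kg/h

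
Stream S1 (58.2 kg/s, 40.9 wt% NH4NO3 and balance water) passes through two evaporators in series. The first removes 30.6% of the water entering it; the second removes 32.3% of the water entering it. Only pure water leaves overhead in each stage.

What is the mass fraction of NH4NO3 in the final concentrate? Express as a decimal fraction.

water in feed = 58.2×0.591 = 34.396 kg/s.
After stage 1: water left = (1−0.306)×34.396 = 23.871; stream total = 47.675 kg/s.
After stage 2: water left = (1−0.323)×23.871 = 16.161; final concentrate = 39.964 kg/s.
NH4NO3 fraction = 23.804/39.964 = 0.596.

0.596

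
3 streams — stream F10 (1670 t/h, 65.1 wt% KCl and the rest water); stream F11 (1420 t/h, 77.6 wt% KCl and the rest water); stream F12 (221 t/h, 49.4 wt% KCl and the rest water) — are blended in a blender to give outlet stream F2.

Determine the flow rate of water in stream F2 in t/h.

water out = water in = 1670×0.349 + 1420×0.224 + 221×0.506 = 1012.7 t/h.

1013 t/h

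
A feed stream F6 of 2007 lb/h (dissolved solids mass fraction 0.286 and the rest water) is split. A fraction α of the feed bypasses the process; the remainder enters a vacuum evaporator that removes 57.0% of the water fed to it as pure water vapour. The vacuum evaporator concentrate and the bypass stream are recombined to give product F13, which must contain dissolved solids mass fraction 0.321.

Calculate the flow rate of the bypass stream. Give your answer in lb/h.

All 2007×0.286 = 574 lb/h of dissolved solids reaches F13, so F13 = 574/0.321 = 1788.2 lb/h and vapour = 218.83 lb/h.
The evaporator receives (1−α)·2007 of feed at 0.714 water and removes 0.570 of that water:
0.570×0.714×(1−α)×2007 = 218.83
(1−α) = 218.83/816.81 = 0.2679;  α = 0.7321.
Bypass flow = 0.7321×2007 = 1469.3 lb/h.

1469 lb/h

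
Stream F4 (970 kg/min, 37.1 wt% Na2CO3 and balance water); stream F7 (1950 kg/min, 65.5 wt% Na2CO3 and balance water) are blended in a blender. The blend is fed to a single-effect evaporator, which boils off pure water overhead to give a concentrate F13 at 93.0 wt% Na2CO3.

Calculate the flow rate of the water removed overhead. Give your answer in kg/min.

Na2CO3 entering = 970×0.371 + 1950×0.655 = 1637.1 kg/min.
All Na2CO3 reports to F13, so F13 = 1637.1/0.930 = 1760.3 kg/min.
Total feed = 2920 kg/min; overhead = 2920 − 1760.3 = 1159.7 kg/min.

1160 kg/min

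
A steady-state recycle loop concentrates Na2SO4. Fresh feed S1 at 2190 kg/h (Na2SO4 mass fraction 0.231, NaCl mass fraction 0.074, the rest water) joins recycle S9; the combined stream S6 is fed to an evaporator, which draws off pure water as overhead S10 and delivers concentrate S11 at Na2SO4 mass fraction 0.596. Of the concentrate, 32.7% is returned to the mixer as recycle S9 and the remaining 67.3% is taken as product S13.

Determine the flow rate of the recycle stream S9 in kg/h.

412.4 kg/h

Overall Na2SO4 balance (none leaves overhead): Na2SO4 in fresh feed = Na2SO4 in product, i.e. 2190×0.231 = (1−0.327)·S11·0.596.
S11 = 505.89/(0.596×0.673) = 1261.2 kg/h.
Recycle S9 = 0.327×1261.2 = 412.42 kg/h.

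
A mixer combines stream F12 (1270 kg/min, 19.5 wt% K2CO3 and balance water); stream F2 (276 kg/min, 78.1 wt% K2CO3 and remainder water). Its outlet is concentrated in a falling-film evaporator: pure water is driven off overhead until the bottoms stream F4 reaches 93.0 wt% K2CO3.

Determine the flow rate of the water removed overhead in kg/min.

1048 kg/min

K2CO3 entering = 1270×0.195 + 276×0.781 = 463.21 kg/min.
All K2CO3 reports to F4, so F4 = 463.21/0.930 = 498.07 kg/min.
Total feed = 1546 kg/min; overhead = 1546 − 498.07 = 1047.9 kg/min.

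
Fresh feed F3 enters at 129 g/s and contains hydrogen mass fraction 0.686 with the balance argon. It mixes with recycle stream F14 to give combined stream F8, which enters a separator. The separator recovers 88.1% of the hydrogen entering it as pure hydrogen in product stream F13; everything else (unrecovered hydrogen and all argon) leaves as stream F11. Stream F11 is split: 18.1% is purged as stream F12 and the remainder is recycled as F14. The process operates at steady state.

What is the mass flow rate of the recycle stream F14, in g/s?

argon enters only via F3 and leaves only via the purge: 129×0.314 = 0.181×(argon in F11), and the separator passes all argon, so argon in F8 = argon in F11 = 223.79 g/s.
hydrogen in F8: m_A = 129×0.686 + (1−0.181)·(1−0.881)·m_A, so m_A = 88.494/0.9025 = 98.05 g/s.
F11 = (1−0.881)×98.05 + 223.79 = 235.46 g/s.
Recycle F14 = (1−0.181)×235.46 = 192.84 g/s.

192.8 g/s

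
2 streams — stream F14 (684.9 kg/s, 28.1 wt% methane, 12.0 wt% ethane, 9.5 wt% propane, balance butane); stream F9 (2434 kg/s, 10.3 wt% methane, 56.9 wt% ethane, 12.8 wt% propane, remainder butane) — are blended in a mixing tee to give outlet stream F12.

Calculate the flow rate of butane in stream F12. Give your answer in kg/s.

832 kg/s

butane out = butane in = 684.9×0.504 + 2434×0.200 = 831.99 kg/s.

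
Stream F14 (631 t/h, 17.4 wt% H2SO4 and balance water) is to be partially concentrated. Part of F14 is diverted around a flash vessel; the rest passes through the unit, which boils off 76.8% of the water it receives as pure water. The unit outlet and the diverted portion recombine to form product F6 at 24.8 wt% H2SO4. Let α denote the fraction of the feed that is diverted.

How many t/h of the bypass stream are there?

All 631×0.174 = 109.79 t/h of H2SO4 reaches F6, so F6 = 109.79/0.248 = 442.72 t/h and vapour = 188.28 t/h.
The evaporator receives (1−α)·631 of feed at 0.826 water and removes 0.768 of that water:
0.768×0.826×(1−α)×631 = 188.28
(1−α) = 188.28/400.29 = 0.4704;  α = 0.5296.
Bypass flow = 0.5296×631 = 334.2 t/h.

334.2 t/h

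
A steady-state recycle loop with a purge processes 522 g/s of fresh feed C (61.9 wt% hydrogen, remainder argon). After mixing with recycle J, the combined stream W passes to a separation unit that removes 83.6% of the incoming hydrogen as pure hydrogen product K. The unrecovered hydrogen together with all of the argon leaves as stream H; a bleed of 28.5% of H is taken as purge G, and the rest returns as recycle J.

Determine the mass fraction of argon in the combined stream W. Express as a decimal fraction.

0.656

argon enters only via C and leaves only via the purge: 522×0.381 = 0.285×(argon in H), and the separation unit passes all argon, so argon in W = argon in H = 697.83 g/s.
hydrogen in W: m_A = 522×0.619 + (1−0.285)·(1−0.836)·m_A, so m_A = 323.12/0.8827 = 366.04 g/s.
W = 366.04 + 697.83 = 1063.9 g/s.
argon fraction in W = 697.83/1063.9 = 0.656.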